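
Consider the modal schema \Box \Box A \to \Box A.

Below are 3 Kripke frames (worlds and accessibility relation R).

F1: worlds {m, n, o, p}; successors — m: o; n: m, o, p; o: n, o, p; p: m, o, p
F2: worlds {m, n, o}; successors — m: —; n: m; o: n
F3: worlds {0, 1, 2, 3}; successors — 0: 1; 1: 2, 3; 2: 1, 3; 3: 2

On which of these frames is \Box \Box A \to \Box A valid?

F1

The schema corresponds to density: \forall x \forall y (Rxy \to \exists z (Rxz \wedge Rzy)).
F1: holds.
F2: fails — Rnm but no z with Rnz and Rzm.
F3: fails — R32 but no z with R3z and Rz2.
Valid on: F1.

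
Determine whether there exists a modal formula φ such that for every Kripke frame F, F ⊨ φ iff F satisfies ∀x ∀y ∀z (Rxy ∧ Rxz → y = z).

Definable; ◇p → □p defines it

This is a Sahlqvist condition; the CD axiom ◇p → □p defines it.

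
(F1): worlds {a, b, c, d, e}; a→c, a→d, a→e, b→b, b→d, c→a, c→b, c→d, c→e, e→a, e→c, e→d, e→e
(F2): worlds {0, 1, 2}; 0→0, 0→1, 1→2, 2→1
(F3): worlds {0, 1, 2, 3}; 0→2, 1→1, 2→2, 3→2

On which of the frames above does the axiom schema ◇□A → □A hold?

Frame correspondent (Sahlqvist): ∀x ∀y ∀z (Rxy ∧ Rxz → Ryz) — i.e. the Euclidean property.
(F1): fails — Rac and Rac but not Rcc.
(F2): fails — R01 and R00 but not R10.
(F3): holds.
Valid on: (F3).

(F3)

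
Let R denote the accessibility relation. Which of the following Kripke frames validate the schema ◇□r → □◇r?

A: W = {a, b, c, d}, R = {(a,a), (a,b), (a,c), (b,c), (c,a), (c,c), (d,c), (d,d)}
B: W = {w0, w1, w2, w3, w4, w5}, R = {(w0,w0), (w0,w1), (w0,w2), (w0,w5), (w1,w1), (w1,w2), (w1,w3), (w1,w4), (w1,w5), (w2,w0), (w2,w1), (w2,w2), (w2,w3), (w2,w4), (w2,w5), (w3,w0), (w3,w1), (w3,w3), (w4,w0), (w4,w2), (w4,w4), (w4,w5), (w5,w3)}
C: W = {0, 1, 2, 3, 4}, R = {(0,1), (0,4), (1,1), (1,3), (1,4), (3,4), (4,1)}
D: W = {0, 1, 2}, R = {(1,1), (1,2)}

A

Frame correspondent (Sahlqvist): ∀x ∀y ∀z (Rxy ∧ Rxz → ∃w (Ryw ∧ Rzw)) — i.e. convergence.
A: condition met.
B: fails — Rw0w5 and Rw0w0 but w5 and w0 have no common successor.
C: fails — R14 and R13 but 4 and 3 have no common successor.
D: fails — R12 and R12 but 2 and 2 have no common successor.
Valid on: A.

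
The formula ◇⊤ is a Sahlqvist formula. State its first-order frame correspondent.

Seriality

This is a form of the D axiom.
It corresponds to seriality: ∀x ∃y Rxy.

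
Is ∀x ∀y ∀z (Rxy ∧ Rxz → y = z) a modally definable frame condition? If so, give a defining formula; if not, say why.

Definable; ◇r → □r defines it

The condition is partial functionality. A defining modal formula is ◇r → □r.
Suppose ◇r→□r is valid. Take Rxy, Rxz and set V(r)={y}. Then ◇r at x, so □r at x, so r at z, i.e. z=y.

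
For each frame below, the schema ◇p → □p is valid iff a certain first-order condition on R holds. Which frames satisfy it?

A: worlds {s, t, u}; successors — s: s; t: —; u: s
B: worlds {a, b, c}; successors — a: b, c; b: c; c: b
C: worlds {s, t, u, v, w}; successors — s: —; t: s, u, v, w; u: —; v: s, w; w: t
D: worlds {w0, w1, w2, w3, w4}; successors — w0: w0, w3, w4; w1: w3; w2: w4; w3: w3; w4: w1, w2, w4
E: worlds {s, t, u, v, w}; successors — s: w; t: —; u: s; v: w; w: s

This is the axiom for partial functionality; its first-order frame correspondent is ∀x ∀y ∀z (Rxy ∧ Rxz → y = z).
A: condition met.
B: fails — a sees both b and c.
C: fails — t sees both s and u.
D: fails — w0 sees both w0 and w3.
E: condition met.
Valid on: A, E.

A, E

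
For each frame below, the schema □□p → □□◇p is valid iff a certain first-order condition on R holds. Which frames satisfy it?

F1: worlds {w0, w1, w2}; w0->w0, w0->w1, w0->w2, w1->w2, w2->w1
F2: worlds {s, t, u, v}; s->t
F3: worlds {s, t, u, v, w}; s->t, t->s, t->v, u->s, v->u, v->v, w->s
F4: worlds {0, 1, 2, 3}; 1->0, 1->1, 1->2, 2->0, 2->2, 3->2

Frame correspondent (Sahlqvist): ∀x ∀z (xR²z → ∃w (xR²w ∧ zRw)) — i.e. a generalized confluence (Geach) condition.
F1: fails — w1R²w1 but no w with w1R²w and w1Rw.
F2: ✓.
F3: fails — sR²s but no w* with sR²w* and sRw*.
F4: fails — 1R²0 but no w with 1R²w and 0Rw.

F2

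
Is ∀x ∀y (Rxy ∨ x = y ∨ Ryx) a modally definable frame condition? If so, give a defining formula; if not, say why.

Modal frame validity is preserved under disjoint unions.
Take 2 disjoint single-world reflexive frames: each is trivially connected, but their disjoint union has 2 worlds with no edge between distinct components, so it is not connected.
So no modal formula (or set of formulas) defines exactly the connected frames.

Not definable by any modal formula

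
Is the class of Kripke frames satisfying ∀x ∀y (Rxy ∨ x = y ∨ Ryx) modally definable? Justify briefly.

Any modally definable frame class is closed under disjoint unions.
Take 2 disjoint single-world reflexive frames: each is trivially connected, but their disjoint union has 2 worlds with no edge between distinct components, so it is not connected.
So the class is not modally definable.

No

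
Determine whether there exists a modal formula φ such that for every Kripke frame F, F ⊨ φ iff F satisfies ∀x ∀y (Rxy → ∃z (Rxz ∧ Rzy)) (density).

Definable; □□p → □p defines it

Yes: it is density, defined by the C4 schema □□p → □p.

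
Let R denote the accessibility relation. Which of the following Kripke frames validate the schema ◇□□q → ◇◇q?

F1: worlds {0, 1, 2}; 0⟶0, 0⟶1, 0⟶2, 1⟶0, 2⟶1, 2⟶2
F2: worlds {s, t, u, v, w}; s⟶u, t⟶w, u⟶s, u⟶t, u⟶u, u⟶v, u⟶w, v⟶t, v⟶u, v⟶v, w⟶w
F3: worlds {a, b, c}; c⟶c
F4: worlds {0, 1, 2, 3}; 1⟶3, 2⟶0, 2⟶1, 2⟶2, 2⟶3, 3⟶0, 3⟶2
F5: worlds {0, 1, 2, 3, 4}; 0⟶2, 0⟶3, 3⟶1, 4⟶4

The schema corresponds to a generalized confluence (Geach) condition: ∀x ∀y (xRy → ∃w (yR²w ∧ xR²w)).
F1: holds.
F2: holds.
F3: holds.
F4: fails — 2R0 but no w with 0R²w and 2R²w.
F5: fails — 0R2 but no w with 2R²w and 0R²w.

F1, F2, F3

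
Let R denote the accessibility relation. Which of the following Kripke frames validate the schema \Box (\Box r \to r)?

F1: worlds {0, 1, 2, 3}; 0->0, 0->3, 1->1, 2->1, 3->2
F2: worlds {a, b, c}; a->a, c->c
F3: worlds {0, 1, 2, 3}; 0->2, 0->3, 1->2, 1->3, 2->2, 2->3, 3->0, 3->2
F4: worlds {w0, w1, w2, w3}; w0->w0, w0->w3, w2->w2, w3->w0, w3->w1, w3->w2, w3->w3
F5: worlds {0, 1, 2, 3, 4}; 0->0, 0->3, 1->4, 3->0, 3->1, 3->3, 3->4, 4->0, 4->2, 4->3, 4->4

This is the axiom for shift-reflexivity; its first-order frame correspondent is \forall x \forall y (Rxy \to Ryy).
F1: fails — R32 but not R22.
F2: satisfies the condition.
F3: fails — R23 but not R33.
F4: fails — Rw3w1 but not Rw1w1.
F5: fails — R31 but not R11.
Valid on: F2.

F2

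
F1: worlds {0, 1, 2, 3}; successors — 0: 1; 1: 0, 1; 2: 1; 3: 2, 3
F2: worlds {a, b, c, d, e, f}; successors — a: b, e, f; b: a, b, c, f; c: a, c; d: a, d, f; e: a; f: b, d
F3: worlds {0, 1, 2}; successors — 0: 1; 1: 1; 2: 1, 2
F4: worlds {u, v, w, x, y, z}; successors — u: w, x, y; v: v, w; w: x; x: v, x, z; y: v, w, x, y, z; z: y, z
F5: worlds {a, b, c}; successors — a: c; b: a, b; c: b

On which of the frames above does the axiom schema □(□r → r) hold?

This is the axiom for shift-reflexivity; its first-order frame correspondent is ∀x ∀y (Rxy → Ryy).
F1: fails — R10 but not R00.
F2: fails — Rbf but not Rff.
F3: holds.
F4: fails — Ruw but not Rww.
F5: fails — Rac but not Rcc.

F3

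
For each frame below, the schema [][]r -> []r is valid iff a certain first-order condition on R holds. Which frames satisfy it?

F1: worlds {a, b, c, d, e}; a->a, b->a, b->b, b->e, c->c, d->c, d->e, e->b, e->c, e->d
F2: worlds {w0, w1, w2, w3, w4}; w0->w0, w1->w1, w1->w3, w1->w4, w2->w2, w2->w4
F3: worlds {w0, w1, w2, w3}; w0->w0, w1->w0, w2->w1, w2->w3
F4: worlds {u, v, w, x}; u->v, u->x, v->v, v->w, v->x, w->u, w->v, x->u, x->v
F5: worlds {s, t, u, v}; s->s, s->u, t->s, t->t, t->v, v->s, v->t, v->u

Frame correspondent (Sahlqvist): forall x forall y (Rxy -> exists z (Rxz & Rzy)) — i.e. density.
F1: fails — Red but no z with Rez and Rzd.
F2: ✓.
F3: fails — Rw2w3 but no z with Rw2z and Rzw3.
F4: fails — Rwu but no z with Rwz and Rzu.
F5: ✓.
Valid on: F2, F5.

F2, F5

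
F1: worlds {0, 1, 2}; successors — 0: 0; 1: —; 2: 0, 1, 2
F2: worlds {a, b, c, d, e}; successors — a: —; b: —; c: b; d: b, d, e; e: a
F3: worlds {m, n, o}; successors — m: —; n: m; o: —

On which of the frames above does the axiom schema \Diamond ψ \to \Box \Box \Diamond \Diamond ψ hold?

F3

This is the axiom for a generalized confluence (Geach) condition; its first-order frame correspondent is \forall x \forall y \forall z ((xRy \wedge x R^2 z) \to \exists w (y = w \wedge z R^2 w)).
F1: fails — 2R0, 2R²1 but no w with 0=w and 1R²w.
F2: fails — dRb, dR²a but no w with b=w and aR²w.
F3: holds.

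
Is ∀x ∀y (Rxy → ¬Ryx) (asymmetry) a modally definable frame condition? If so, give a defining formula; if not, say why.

No

If a class were modally definable it would be closed under surjective bounded morphisms (Goldblatt–Thomason).
The 4-cycle (worlds a,b,c,d with a→b→c→d→a) is asymmetric. Mapping every world to a single reflexive point • is a surjective bounded morphism, and the reflexive point is not asymmetric (R•• but asymmetry requires ¬R••).
So no modal formula (or set of formulas) defines exactly the asymmetric frames.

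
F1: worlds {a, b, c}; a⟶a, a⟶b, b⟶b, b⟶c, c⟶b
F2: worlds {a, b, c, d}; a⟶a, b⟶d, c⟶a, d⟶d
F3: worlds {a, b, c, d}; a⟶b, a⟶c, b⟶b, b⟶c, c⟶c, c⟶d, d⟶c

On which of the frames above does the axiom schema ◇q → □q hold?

This is the axiom for partial functionality; its first-order frame correspondent is ∀x ∀y ∀z (Rxy ∧ Rxz → y = z).
F1: fails — a sees both a and b.
F2: satisfies the condition.
F3: fails — a sees both b and c.
Valid on: F2.

F2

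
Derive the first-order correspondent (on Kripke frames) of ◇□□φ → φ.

∀x ∀y (xRy → ∃w (yR²w ∧ x = w))

This is a Sahlqvist (Geach-type) schema ◇^1□^2φ → □^0◇^0φ.
Minimal-valuation argument: fix x; take any y with xR^1y and any z with xR^0z. Set V(φ) to the set of worlds R-reachable from y in exactly 2 steps. Then □^2φ holds at y, so the antecedent holds at x; validity forces ◇^0φ at z, giving a w with zR^0w and yR^2w.
First-order correspondent: ∀x ∀y (xRy → ∃w (yR²w ∧ x = w)).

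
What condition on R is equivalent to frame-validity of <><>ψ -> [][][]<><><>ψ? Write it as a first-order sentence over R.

This is a Sahlqvist (Geach-type) schema ◇^2□^0ψ → □^3◇^3ψ.
First-order correspondent: forall x forall y forall z ((x R^2 y & x R^3 z) -> exists w (y = w & z R^3 w)).

forall x forall y forall z ((x R^2 y & x R^3 z) -> exists w (y = w & z R^3 w))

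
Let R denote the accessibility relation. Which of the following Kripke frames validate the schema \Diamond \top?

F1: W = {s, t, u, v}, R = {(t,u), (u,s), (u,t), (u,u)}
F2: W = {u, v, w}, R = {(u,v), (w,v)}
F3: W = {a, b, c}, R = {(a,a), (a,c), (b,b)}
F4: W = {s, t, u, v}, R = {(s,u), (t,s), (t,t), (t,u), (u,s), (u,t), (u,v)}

The schema corresponds to seriality: \forall x \exists y Rxy.
F1: fails — world s has no successor.
F2: fails — world v has no successor.
F3: fails — world c has no successor.
F4: fails — world v has no successor.
Valid on no frame.

none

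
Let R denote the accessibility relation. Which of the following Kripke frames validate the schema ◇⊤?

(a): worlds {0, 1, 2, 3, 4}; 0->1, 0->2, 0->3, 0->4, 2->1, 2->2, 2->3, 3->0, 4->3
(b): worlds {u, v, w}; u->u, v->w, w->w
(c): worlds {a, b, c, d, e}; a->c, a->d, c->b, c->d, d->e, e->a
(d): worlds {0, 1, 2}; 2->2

(b)

This is the axiom for seriality; its first-order frame correspondent is ∀x ∃y Rxy.
(a): fails — world 1 has no successor.
(b): satisfies the condition.
(c): fails — world b has no successor.
(d): fails — world 0 has no successor.
Valid on: (b).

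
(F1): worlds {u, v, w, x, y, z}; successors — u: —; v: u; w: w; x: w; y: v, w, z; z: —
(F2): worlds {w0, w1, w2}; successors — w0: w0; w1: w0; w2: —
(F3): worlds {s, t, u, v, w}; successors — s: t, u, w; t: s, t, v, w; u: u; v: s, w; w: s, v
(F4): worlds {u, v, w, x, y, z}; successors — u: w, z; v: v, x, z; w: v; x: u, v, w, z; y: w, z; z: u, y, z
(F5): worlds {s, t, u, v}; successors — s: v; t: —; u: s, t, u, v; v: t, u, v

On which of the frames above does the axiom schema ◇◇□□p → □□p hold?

Frame correspondent (Sahlqvist): ∀x ∀y ∀z ((xR²y ∧ xR²z) → ∃w (yR²w ∧ z = w)) — i.e. a generalized confluence (Geach) condition.
(F1): fails — yR²u, yR²u but no t with uR²t and u=t.
(F2): ✓.
(F3): fails — sR²u, sR²s but no w* with uR²w* and s=w*.
(F4): fails — uR²z, uR²v but no t with zR²t and v=t.
(F5): fails — sR²t, sR²t but no w with tR²w and t=w.
Valid on: (F2).

(F2)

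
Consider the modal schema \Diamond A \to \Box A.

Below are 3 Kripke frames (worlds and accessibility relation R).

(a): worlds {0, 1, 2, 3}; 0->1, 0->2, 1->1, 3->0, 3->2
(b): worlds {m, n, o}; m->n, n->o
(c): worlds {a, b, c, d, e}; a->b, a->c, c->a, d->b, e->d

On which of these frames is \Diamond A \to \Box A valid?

The schema corresponds to partial functionality: \forall x \forall y \forall z (Rxy \wedge Rxz \to y = z).
(a): fails — 0 sees both 1 and 2.
(b): satisfies the condition.
(c): fails — a sees both b and c.
Valid on: (b).

(b)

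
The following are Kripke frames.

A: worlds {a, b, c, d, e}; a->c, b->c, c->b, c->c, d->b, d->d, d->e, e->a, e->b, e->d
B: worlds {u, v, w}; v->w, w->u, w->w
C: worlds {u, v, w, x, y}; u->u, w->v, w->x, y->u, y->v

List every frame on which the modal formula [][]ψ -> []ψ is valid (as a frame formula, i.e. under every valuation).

Frame correspondent (Sahlqvist): forall x forall y (Rxy -> exists z (Rxz & Rzy)) — i.e. density.
A: fails — Rea but no z with Rez and Rza.
B: satisfies the condition.
C: fails — Rwx but no z with Rwz and Rzx.
Valid on: B.

B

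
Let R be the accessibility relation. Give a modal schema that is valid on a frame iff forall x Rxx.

□r → r

A defining formula is □r → r (the T axiom).
Suppose □r→r is valid. At any x set V(r)={w : Rxw}. Then □r holds at x, so r holds at x, i.e. Rxx.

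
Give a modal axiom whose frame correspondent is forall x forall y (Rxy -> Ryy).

The condition is shift-reflexivity. The T□ schema □(□r → r) defines it.
Suppose □(□r→r) is valid. Take Rxy and set V(r)={w : Ryw}. Then at y, □r holds; since □(□r→r) at x, □r→r at y, so r at y, i.e. Ryy.

□(□r → r)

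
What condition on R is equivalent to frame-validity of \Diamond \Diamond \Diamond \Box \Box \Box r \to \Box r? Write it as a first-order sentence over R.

This is a Sahlqvist (Geach-type) schema ◇^3□^3r → □^1◇^0r.
Minimal-valuation argument: fix x; take any y with xR^3y and any z with xR^1z. Set V(r) to the set of worlds R-reachable from y in exactly 3 steps. Then □^3r holds at y, so the antecedent holds at x; validity forces ◇^0r at z, giving a w with zR^0w and yR^3w.
First-order correspondent: \forall x \forall y \forall z ((x R^3 y \wedge xRz) \to \exists w (y R^3 w \wedge z = w)).

\forall x \forall y \forall z ((x R^3 y \wedge xRz) \to \exists w (y R^3 w \wedge z = w))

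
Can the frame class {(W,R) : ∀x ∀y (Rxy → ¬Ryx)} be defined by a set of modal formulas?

Any modally definable frame class is closed under surjective bounded morphisms.
The 5-cycle (worlds 0,1,2,3,4 with 0→1→2→3→4→0) is asymmetric. Mapping every world to a single reflexive point • is a surjective bounded morphism, and the reflexive point is not asymmetric (R•• but asymmetry requires ¬R••).
So the class is not modally definable.

Not definable by any modal formula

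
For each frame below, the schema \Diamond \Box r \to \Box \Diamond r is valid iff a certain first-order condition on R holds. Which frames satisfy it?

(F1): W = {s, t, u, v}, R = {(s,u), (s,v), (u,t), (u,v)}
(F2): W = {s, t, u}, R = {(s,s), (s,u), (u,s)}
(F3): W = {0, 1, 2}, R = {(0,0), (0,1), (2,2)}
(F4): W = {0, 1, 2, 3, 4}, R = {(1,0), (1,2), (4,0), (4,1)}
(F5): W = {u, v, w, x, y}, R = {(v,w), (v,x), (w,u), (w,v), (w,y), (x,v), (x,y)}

(F2)

The schema corresponds to convergence: \forall x \forall y \forall z (Rxy \wedge Rxz \to \exists w (Ryw \wedge Rzw)).
(F1): fails — Rsu and Rsv but u and v have no common successor.
(F2): holds.
(F3): fails — R00 and R01 but 0 and 1 have no common successor.
(F4): fails — R12 and R12 but 2 and 2 have no common successor.
(F5): fails — Rwu and Rwu but u and u have no common successor.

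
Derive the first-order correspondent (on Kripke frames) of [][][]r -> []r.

forall x forall z (xRz -> exists w (x R^3 w & z = w))

This is a Sahlqvist (Geach-type) schema ◇^0□^3r → □^1◇^0r.
Minimal-valuation argument: fix x; take any y with xR^0y and any z with xR^1z. Set V(r) to the set of worlds R-reachable from y in exactly 3 steps. Then □^3r holds at y, so the antecedent holds at x; validity forces ◇^0r at z, giving a w with zR^0w and yR^3w.
First-order correspondent: forall x forall z (xRz -> exists w (x R^3 w & z = w)).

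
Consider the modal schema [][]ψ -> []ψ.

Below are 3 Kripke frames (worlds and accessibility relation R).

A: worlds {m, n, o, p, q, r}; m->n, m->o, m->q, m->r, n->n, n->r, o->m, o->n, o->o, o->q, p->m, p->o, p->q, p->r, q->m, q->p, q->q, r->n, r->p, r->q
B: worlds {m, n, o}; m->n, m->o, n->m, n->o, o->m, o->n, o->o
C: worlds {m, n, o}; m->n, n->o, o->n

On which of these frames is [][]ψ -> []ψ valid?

Frame correspondent (Sahlqvist): forall x forall y (Rxy -> exists z (Rxz & Rzy)) — i.e. density.
A: ✓.
B: ✓.
C: fails — Rno but no z with Rnz and Rzo.
Valid on: A, B.

A, B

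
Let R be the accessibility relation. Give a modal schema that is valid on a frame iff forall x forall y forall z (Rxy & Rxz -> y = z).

This is partial functionality; the standard corresponding axiom is CD: ◇q → □q.

◇q → □q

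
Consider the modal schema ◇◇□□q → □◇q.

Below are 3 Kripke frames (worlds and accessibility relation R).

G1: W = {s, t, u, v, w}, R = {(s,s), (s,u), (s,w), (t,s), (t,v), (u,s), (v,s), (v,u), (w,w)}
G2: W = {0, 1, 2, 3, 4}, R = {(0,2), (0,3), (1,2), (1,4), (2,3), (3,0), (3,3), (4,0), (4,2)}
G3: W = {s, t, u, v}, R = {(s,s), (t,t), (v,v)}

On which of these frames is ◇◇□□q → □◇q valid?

G2, G3

The schema corresponds to a generalized confluence (Geach) condition: ∀x ∀y ∀z ((xR²y ∧ xRz) → ∃w (yR²w ∧ zRw)).
G1: fails — sR²w, sRu but no w* with wR²w* and uRw*.
G2: condition met.
G3: condition met.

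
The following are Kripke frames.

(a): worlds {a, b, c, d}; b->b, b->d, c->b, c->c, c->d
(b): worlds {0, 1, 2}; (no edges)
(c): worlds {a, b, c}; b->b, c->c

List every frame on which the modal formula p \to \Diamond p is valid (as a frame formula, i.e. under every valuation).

none

The schema corresponds to reflexivity: \forall x Rxx.
(a): fails — world a does not see itself.
(b): fails — world 0 does not see itself.
(c): fails — world a does not see itself.
Valid on no frame.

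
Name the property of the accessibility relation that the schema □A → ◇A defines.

Suppose □A→◇A is valid. At any x set V(A)=W. Then □A at x, so ◇A at x, so x has a successor.
Conversely, on a frame with seriality the schema holds at every world under every valuation.
Frame condition: ∀x ∃y Rxy.

seriality: ∀x ∃y Rxy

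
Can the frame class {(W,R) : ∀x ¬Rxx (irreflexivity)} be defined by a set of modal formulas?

Modal frame validity is preserved under surjective bounded morphisms.
The 5-cycle (worlds w0,w1,w2,w3,w4 with w0→w1→w2→w3→w4→w0) is irreflexive, and the map sending every world to a single reflexive point • is a surjective bounded morphism (forth: every edge maps to (•,•); back: every world has a successor). So any modal formula valid on the 5-cycle is also valid on the reflexive point, which is not irreflexive.
So no modal formula (or set of formulas) defines exactly the irreflexive frames.

Not definable by any modal formula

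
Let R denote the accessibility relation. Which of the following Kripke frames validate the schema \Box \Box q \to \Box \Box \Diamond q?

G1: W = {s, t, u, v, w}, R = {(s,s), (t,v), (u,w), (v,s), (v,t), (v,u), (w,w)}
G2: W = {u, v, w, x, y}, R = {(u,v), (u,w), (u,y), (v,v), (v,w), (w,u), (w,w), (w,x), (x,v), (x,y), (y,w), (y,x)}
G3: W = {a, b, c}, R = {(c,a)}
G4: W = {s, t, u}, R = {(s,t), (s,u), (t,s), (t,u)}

G2, G3

This is the axiom for a generalized confluence (Geach) condition; its first-order frame correspondent is \forall x \forall z (x R^2 z \to \exists w (x R^2 w \wedge zRw)).
G1: fails — tR²t but no w* with tR²w* and tRw*.
G2: condition met.
G3: condition met.
G4: fails — sR²u but no w with sR²w and uRw.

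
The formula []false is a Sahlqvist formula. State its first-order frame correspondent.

This is the Ver axiom.
It corresponds to emptiness of R: forall x forall y ~Rxy.

emptiness of R: forall x forall y ~Rxy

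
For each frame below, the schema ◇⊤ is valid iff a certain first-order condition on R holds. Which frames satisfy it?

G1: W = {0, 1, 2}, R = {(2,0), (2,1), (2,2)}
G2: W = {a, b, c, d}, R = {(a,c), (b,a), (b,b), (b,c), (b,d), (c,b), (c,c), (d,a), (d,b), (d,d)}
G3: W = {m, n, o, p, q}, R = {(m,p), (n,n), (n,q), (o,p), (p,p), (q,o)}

The schema corresponds to seriality: ∀x ∃y Rxy.
G1: fails — world 0 has no successor.
G2: holds.
G3: holds.
Valid on: G2, G3.

G2, G3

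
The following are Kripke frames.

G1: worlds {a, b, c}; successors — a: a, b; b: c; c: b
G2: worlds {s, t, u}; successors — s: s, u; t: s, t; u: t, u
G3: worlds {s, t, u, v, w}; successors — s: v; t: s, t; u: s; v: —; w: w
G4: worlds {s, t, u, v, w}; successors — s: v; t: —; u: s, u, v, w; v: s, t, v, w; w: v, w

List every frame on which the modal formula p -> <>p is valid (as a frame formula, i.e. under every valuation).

G2

Frame correspondent (Sahlqvist): forall x exists w (x = w & xRw) — i.e. a generalized confluence (Geach) condition.
G1: fails — at b but no w with b=w and bRw.
G2: holds.
G3: fails — at s but no w* with s=w* and sRw*.
G4: fails — at s but no w* with s=w* and sRw*.
Valid on: G2.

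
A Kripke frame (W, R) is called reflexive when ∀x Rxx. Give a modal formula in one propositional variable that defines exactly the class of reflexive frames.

□s → s

The condition is reflexivity. The T schema □s → s defines it.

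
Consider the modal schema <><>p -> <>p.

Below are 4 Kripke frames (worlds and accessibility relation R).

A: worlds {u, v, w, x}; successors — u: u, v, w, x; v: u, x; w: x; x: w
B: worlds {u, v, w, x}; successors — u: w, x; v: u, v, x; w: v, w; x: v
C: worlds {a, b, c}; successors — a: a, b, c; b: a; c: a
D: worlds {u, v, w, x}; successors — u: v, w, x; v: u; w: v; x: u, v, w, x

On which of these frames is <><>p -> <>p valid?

none

This is the axiom for transitivity; its first-order frame correspondent is forall x forall y forall z (Rxy & Ryz -> Rxz).
A: fails — Rxw and Rwx but not Rxx.
B: fails — Ruw and Rwv but not Ruv.
C: fails — Rba and Rab but not Rbb.
D: fails — Ruv and Rvu but not Ruu.
Valid on no frame.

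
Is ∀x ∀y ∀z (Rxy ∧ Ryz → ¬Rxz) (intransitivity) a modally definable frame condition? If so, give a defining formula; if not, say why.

No

Any modally definable frame class is closed under surjective bounded morphisms.
The 7-cycle (worlds s,t,u,v,w,x,y with s→t→u→v→w→x→y→s) is intransitive. Mapping every world to a single reflexive point • is a surjective bounded morphism; the reflexive point is not intransitive (R••∧R•• but R••).
So no modal formula (or set of formulas) defines exactly the intransitive frames.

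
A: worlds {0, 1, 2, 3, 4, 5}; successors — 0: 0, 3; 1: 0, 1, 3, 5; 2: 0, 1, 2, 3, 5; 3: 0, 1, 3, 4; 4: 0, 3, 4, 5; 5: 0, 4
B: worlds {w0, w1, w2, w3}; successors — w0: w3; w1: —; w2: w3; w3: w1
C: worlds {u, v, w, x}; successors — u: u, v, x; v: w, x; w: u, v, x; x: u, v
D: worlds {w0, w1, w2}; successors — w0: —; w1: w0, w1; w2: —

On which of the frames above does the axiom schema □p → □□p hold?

Frame correspondent (Sahlqvist): ∀x ∀y ∀z (Rxy ∧ Ryz → Rxz) — i.e. transitivity.
A: fails — R34 and R45 but not R35.
B: fails — Rw0w3 and Rw3w1 but not Rw0w1.
C: fails — Ruv and Rvw but not Ruw.
D: satisfies the condition.

D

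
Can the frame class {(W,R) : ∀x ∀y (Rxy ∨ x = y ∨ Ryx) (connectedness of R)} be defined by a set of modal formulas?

No

If a class were modally definable it would be closed under disjoint unions (Goldblatt–Thomason).
Take 3 disjoint single-world reflexive frames: each is trivially connected, but their disjoint union has 3 worlds with no edge between distinct components, so it is not connected.
So the class is not modally definable.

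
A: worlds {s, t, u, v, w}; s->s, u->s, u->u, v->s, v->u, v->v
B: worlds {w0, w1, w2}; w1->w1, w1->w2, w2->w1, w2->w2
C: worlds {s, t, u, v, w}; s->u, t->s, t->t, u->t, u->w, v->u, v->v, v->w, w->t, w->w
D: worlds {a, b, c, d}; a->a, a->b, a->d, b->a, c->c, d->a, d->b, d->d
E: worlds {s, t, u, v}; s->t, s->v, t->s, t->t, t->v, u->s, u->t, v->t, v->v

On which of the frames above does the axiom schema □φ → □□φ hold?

This is the axiom for transitivity; its first-order frame correspondent is ∀x ∀y ∀z (Rxy ∧ Ryz → Rxz).
A: holds.
B: holds.
C: fails — Rwt and Rts but not Rws.
D: fails — Rba and Rab but not Rbb.
E: fails — Rut and Rtv but not Ruv.

A, B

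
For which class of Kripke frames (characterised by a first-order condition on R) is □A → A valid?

reflexivity

Suppose □A→A is valid. At any x set V(A)={w : Rxw}. Then □A holds at x, so A holds at x, i.e. Rxx.
Conversely, any frame satisfying ∀x Rxx validates the schema.
So the correspondent is reflexivity.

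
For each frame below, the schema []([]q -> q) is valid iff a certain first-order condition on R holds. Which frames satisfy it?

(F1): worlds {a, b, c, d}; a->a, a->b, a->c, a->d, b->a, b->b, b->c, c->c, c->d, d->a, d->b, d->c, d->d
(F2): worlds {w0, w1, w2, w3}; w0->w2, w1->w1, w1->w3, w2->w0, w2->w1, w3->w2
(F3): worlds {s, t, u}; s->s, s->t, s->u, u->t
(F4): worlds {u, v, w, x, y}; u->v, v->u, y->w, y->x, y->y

This is the axiom for shift-reflexivity; its first-order frame correspondent is forall x forall y (Rxy -> Ryy).
(F1): ✓.
(F2): fails — Rw3w2 but not Rw2w2.
(F3): fails — Rsu but not Ruu.
(F4): fails — Ruv but not Rvv.

(F1)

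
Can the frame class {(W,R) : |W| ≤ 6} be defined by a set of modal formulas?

Modal frame validity is preserved under disjoint unions.
Any modal formula valid on each of 7 disjoint one-world frames is valid on their disjoint union (validity is preserved under disjoint unions). Each one-world frame has |W|=1≤6, but the union has |W|=7.
So no modal formula (or set of formulas) defines exactly the |W|≤6 frames.

No — not modally definable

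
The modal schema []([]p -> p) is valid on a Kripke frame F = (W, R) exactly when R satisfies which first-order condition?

Suppose □(□p→p) is valid. Take Rxy and set V(p)={w : Ryw}. Then at y, □p holds; since □(□p→p) at x, □p→p at y, so p at y, i.e. Ryy.
The converse is a direct semantic check.
So the correspondent is shift-reflexivity.

Shift-reflexivity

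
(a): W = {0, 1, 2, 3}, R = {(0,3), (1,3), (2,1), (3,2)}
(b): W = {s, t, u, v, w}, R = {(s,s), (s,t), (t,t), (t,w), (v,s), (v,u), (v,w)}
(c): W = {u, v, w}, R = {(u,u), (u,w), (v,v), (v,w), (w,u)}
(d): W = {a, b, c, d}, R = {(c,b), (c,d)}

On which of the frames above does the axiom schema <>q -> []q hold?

The schema corresponds to partial functionality: forall x forall y forall z (Rxy & Rxz -> y = z).
(a): ✓.
(b): fails — s sees both s and t.
(c): fails — u sees both u and w.
(d): fails — c sees both b and d.

(a)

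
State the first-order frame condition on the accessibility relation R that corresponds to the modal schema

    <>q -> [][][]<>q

forall x forall y forall z ((xRy & x R^3 z) -> exists w (y = w & zRw))

This is a Sahlqvist (Geach-type) schema ◇^1□^0q → □^3◇^1q.
First-order correspondent: forall x forall y forall z ((xRy & x R^3 z) -> exists w (y = w & zRw)).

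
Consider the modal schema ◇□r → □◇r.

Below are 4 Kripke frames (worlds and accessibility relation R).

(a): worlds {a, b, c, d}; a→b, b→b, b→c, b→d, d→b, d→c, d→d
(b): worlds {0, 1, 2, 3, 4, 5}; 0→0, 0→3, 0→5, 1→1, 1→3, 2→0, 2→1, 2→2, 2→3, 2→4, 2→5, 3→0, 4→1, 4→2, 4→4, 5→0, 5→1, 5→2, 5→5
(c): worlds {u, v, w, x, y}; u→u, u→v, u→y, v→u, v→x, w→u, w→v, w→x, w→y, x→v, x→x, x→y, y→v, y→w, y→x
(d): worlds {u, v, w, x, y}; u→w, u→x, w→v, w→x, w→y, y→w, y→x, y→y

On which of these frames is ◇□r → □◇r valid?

(c)

Frame correspondent (Sahlqvist): ∀x ∀y ∀z (Rxy ∧ Rxz → ∃w (Ryw ∧ Rzw)) — i.e. convergence.
(a): fails — Rbc and Rbc but c and c have no common successor.
(b): fails — R11 and R13 but 1 and 3 have no common successor.
(c): satisfies the condition.
(d): fails — Ruw and Rux but w and x have no common successor.
Valid on: (c).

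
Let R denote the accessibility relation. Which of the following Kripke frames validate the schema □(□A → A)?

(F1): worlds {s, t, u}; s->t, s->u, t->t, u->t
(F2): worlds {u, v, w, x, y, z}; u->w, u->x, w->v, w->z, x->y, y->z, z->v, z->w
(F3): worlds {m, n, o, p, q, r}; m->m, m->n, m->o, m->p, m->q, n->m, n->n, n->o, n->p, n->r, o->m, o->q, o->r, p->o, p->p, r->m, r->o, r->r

none

Frame correspondent (Sahlqvist): ∀x ∀y (Rxy → Ryy) — i.e. shift-reflexivity.
(F1): fails — Rsu but not Ruu.
(F2): fails — Ruw but not Rww.
(F3): fails — Rno but not Roo.
Valid on no frame.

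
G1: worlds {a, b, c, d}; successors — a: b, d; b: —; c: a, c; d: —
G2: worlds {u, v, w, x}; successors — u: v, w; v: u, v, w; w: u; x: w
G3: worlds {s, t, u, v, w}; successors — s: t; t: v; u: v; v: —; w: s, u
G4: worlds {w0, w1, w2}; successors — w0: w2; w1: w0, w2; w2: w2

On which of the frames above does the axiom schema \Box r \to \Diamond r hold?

This is the axiom for seriality; its first-order frame correspondent is \forall x \exists y Rxy.
G1: fails — world b has no successor.
G2: satisfies the condition.
G3: fails — world v has no successor.
G4: satisfies the condition.
Valid on: G2, G4.

G2, G4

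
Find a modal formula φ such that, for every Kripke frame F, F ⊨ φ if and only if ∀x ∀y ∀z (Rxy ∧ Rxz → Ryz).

◇p → □◇p

The condition is the Euclidean property. The 5 schema ◇p → □◇p defines it.
Suppose ◇p→□◇p is valid. Take Rxy, Rxz and set V(p)={y}. Then ◇p at x, so □◇p at x, so ◇p at z, so some w with Rzw has p; w=y, i.e. Rzy. By symmetry of the argument, Ryz.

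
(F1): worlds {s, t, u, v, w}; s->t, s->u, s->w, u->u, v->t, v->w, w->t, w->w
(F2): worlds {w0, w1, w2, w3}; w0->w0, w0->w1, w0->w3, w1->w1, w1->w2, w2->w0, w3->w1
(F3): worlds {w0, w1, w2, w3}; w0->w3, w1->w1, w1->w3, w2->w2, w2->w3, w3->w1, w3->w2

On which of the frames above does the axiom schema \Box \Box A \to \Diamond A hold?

(F2)

This is the axiom for a generalized confluence (Geach) condition; its first-order frame correspondent is \forall x \exists w (x R^2 w \wedge xRw).
(F1): fails — at t but no w* with tR²w* and tRw*.
(F2): holds.
(F3): fails — at w0 but no w with w0R²w and w0Rw.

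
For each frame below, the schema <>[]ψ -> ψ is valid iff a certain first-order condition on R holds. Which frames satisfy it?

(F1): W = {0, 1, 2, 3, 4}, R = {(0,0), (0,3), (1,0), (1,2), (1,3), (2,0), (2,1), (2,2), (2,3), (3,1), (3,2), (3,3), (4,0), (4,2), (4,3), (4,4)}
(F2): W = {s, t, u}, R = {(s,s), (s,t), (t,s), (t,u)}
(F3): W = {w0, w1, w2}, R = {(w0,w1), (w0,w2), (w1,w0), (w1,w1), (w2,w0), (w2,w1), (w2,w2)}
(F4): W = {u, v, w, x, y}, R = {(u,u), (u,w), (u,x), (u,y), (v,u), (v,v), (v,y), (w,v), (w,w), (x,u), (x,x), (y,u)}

The schema corresponds to symmetry: forall x forall y (Rxy -> Ryx).
(F1): fails — R10 but not R01.
(F2): fails — Rtu but not Rut.
(F3): fails — Rw2w1 but not Rw1w2.
(F4): fails — Ruw but not Rwu.

none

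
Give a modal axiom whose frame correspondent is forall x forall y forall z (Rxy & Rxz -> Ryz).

A defining formula is ◇q → □◇q (the 5 axiom).
Suppose ◇q→□◇q is valid. Take Rxy, Rxz and set V(q)={y}. Then ◇q at x, so □◇q at x, so ◇q at z, so some w with Rzw has q; w=y, i.e. Rzy. By symmetry of the argument, Ryz.

◇q → □◇q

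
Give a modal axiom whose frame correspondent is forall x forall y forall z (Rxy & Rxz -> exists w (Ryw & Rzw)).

◇□ψ → □◇ψ

A defining formula is ◇□ψ → □◇ψ (the .2 axiom).
Suppose ◇□ψ→□◇ψ is valid. Take Rxy, Rxz and set V(ψ)={w : Ryw}. Then □ψ at y so ◇□ψ at x, so □◇ψ at x, so ◇ψ at z, giving w with Rzw and Ryw.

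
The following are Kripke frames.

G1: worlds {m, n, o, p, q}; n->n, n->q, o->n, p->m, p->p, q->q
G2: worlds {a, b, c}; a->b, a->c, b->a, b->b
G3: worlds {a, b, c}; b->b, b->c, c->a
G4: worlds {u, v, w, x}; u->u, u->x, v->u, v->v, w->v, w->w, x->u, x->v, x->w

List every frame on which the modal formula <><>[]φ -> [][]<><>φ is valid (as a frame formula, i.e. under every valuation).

G4

This is the axiom for a generalized confluence (Geach) condition; its first-order frame correspondent is forall x forall y forall z ((x R^2 y & x R^2 z) -> exists w (yRw & z R^2 w)).
G1: fails — pR²m, pR²m but no w with mRw and mR²w.
G2: fails — bR²a, bR²c but no w with aRw and cR²w.
G3: fails — bR²a, bR²a but no w with aRw and aR²w.
G4: holds.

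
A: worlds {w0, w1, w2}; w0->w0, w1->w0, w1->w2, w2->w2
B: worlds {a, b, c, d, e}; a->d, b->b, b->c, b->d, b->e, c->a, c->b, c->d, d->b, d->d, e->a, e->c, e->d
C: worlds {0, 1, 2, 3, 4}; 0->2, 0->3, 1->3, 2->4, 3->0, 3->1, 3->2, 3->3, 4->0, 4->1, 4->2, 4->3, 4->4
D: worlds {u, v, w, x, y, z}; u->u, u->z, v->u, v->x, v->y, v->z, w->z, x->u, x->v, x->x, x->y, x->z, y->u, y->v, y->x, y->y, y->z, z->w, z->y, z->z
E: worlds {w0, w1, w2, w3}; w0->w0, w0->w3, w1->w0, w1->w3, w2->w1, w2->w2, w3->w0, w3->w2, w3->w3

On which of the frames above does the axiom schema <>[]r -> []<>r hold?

This is the axiom for convergence; its first-order frame correspondent is forall x forall y forall z (Rxy & Rxz -> exists w (Ryw & Rzw)).
A: fails — Rw1w2 and Rw1w0 but w2 and w0 have no common successor.
B: satisfies the condition.
C: fails — R02 and R03 but 2 and 3 have no common successor.
D: satisfies the condition.
E: fails — Rw2w1 and Rw2w2 but w1 and w2 have no common successor.

B, D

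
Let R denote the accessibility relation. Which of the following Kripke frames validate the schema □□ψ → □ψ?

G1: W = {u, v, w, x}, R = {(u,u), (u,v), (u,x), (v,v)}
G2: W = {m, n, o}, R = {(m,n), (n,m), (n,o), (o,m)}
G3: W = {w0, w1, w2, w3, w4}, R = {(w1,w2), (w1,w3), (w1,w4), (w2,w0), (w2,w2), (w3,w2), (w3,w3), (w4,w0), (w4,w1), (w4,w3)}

G1

This is the axiom for density; its first-order frame correspondent is ∀x ∀y (Rxy → ∃z (Rxz ∧ Rzy)).
G1: ✓.
G2: fails — Rno but no z with Rnz and Rzo.
G3: fails — Rw4w1 but no z with Rw4z and Rzw1.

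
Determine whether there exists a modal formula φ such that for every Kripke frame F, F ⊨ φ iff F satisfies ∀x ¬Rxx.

No

If a class were modally definable it would be closed under surjective bounded morphisms (Goldblatt–Thomason).
The 3-cycle (worlds w0,w1,w2 with w0→w1→w2→w0) is irreflexive, and the map sending every world to a single reflexive point • is a surjective bounded morphism (forth: every edge maps to (•,•); back: every world has a successor). So any modal formula valid on the 3-cycle is also valid on the reflexive point, which is not irreflexive.
So no modal formula (or set of formulas) defines exactly the irreflexive frames.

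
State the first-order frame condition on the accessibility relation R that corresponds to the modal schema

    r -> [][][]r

This is a Sahlqvist (Geach-type) schema ◇^0□^0r → □^3◇^0r.
Minimal-valuation argument: fix x; take any y with xR^0y and any z with xR^3z. Set V(r) to the set of worlds R-reachable from y in exactly 0 steps. Then □^0r holds at y, so the antecedent holds at x; validity forces ◇^0r at z, giving a w with zR^0w and yR^0w.
First-order correspondent: forall x forall z (x R^3 z -> exists w (x = w & z = w)).

forall x forall z (x R^3 z -> exists w (x = w & z = w))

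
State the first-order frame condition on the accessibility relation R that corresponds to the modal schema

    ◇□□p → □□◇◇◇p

This is a Sahlqvist (Geach-type) schema ◇^1□^2p → □^2◇^3p.
First-order correspondent: ∀x ∀y ∀z ((xRy ∧ xR²z) → ∃w (yR²w ∧ zR³w)).

∀x ∀y ∀z ((xRy ∧ xR²z) → ∃w (yR²w ∧ zR³w))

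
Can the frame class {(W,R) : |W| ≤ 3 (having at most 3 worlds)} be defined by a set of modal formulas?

If a class were modally definable it would be closed under disjoint unions (Goldblatt–Thomason).
Any modal formula valid on each of 4 disjoint one-world frames is valid on their disjoint union (validity is preserved under disjoint unions). Each one-world frame has |W|=1≤3, but the union has |W|=4.
So no modal formula (or set of formulas) defines exactly the |W|≤3 frames.

Not definable by any modal formula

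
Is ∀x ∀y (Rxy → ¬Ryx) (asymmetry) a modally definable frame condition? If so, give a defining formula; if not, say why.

Any modally definable frame class is closed under surjective bounded morphisms.
The 5-cycle (worlds w0,w1,w2,w3,w4 with w0→w1→w2→w3→w4→w0) is asymmetric. Mapping every world to a single reflexive point • is a surjective bounded morphism, and the reflexive point is not asymmetric (R•• but asymmetry requires ¬R••).
Hence asymmetry is not modally definable.

Not modally definable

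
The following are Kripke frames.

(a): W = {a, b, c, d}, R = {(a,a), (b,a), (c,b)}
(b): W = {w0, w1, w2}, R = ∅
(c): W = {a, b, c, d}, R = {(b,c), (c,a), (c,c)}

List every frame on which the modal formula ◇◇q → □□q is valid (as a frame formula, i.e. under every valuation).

(a), (b)

This is the axiom for a generalized confluence (Geach) condition; its first-order frame correspondent is ∀x ∀y ∀z ((xR²y ∧ xR²z) → ∃w (y = w ∧ z = w)).
(a): condition met.
(b): condition met.
(c): fails — bR²a, bR²c but a ≠ c.
Valid on: (a), (b).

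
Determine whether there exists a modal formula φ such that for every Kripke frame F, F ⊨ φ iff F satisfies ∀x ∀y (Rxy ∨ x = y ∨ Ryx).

No — not modally definable

Modal frame validity is preserved under disjoint unions.
Take 2 disjoint single-world reflexive frames: each is trivially connected, but their disjoint union has 2 worlds with no edge between distinct components, so it is not connected.
So the class is not modally definable.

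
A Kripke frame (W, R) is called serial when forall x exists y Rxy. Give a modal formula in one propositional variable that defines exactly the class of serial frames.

□q → ◇q

The condition is seriality. The D schema □q → ◇q defines it.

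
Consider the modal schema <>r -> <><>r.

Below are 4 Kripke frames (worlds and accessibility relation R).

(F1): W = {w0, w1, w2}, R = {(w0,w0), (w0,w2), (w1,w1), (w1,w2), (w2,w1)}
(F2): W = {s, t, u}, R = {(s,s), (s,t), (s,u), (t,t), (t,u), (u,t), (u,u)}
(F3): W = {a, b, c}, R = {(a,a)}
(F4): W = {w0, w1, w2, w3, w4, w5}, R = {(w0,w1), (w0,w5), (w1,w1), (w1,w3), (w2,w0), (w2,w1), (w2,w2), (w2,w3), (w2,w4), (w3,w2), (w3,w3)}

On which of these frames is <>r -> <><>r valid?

(F1), (F2), (F3)

The schema corresponds to a generalized confluence (Geach) condition: forall x forall y (xRy -> exists w (y = w & x R^2 w)).
(F1): condition met.
(F2): condition met.
(F3): condition met.
(F4): fails — w0Rw5 but no w with w5=w and w0R²w.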